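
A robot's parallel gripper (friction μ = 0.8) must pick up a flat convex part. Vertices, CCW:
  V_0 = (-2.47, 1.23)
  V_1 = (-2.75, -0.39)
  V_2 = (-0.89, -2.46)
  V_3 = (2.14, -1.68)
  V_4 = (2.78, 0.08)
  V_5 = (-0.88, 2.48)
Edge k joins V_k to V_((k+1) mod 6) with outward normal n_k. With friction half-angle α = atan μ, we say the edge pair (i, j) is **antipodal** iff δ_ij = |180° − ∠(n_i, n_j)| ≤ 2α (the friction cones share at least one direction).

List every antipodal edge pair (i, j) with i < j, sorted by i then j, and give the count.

count = 8; pairs: (0,2), (0,3), (0,4), (1,3), (1,4), (2,4), (2,5), (3,5)

α = atan 0.8 = 38.66°;  2α = 77.32°
n_0 = (-0.9854, +0.1703)
n_1 = (-0.7438, -0.6684)
n_2 = (+0.2493, -0.9684)
n_3 = (+0.9398, -0.3417)
n_4 = (+0.5484, +0.8362)
n_5 = (-0.6180, +0.7861)
  (0,1): δ = 128.25°  ·
  (0,2): δ = 65.76°  ✓
  (0,3): δ = 10.18°  ✓
  (0,4): δ = 66.55°  ✓
  (0,5): δ = 137.98°  ·
  (1,2): δ = 117.51°  ·
  (1,3): δ = 61.92°  ✓
  (1,4): δ = 14.80°  ✓
  (1,5): δ = 86.23°  ·
  (2,3): δ = 124.42°  ·
  (2,4): δ = 47.69°  ✓
  (2,5): δ = 23.74°  ✓
  (3,4): δ = 103.27°  ·
  (3,5): δ = 31.84°  ✓
  (4,5): δ = 108.57°  ·
antipodal pairs: 8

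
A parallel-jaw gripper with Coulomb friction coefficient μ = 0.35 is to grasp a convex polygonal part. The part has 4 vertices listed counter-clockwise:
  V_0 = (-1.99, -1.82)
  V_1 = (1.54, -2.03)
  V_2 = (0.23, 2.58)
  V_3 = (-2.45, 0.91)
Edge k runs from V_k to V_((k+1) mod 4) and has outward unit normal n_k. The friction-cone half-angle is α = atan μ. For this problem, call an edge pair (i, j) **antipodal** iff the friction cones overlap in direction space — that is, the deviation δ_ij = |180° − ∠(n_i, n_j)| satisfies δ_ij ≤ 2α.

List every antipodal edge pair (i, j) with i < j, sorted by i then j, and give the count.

α = atan 0.35 = 19.29°;  2α = 38.58°
n_0 = (-0.0594, -0.9982)
n_1 = (+0.9619, +0.2733)
n_2 = (-0.5289, +0.8487)
n_3 = (-0.9861, -0.1662)
  (0,1): δ = 70.73°  ·
  (0,2): δ = 35.33°  ✓
  (0,3): δ = 102.97°  ·
  (1,2): δ = 73.93°  ·
  (1,3): δ = 6.30°  ✓
  (2,3): δ = 112.36°  ·
antipodal pairs: 2

count = 2; pairs: (0,2), (1,3)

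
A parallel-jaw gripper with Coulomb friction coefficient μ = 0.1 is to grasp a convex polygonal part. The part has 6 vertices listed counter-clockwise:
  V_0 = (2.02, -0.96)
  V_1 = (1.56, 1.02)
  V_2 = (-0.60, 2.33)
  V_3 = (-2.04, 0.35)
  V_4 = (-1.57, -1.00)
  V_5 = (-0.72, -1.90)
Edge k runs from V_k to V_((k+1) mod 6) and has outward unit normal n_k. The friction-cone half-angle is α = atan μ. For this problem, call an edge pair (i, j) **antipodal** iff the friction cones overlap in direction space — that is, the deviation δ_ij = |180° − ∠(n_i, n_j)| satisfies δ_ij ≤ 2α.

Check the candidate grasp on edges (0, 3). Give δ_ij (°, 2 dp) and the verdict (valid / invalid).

δ = 6.12°, valid

α = atan 0.1 = 5.71°;  2α = 11.42°
edge 0: e_0 = (-0.46, +1.98);  n_0 = (+0.9741, +0.2263)
edge 3: e_3 = (+0.47, -1.35);  n_3 = (-0.9444, -0.3288)
∠(n_0, n_3) = 173.88°
δ = |180° − 173.88°| = 6.12°
6.12° ≤ 2α = 11.42°  →  valid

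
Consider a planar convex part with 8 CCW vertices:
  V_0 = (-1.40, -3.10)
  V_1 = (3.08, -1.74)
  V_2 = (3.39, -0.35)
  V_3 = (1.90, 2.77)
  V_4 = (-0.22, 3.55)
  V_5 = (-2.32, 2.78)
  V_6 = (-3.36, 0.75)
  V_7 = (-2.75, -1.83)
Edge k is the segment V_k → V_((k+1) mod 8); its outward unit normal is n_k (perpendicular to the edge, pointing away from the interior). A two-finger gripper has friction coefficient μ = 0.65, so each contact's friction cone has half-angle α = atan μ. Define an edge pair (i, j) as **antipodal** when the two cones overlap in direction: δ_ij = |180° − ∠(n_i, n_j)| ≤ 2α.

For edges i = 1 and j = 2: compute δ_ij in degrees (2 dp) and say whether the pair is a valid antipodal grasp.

α = atan 0.65 = 33.02°;  2α = 66.05°
edge 1: e_1 = (+0.31, +1.39);  n_1 = (+0.9760, -0.2177)
edge 2: e_2 = (-1.49, +3.12);  n_2 = (+0.9024, +0.4309)
∠(n_1, n_2) = 38.10°
δ = |180° − 38.10°| = 141.90°
141.90° > 2α = 66.05°  →  invalid

δ = 141.90°, invalid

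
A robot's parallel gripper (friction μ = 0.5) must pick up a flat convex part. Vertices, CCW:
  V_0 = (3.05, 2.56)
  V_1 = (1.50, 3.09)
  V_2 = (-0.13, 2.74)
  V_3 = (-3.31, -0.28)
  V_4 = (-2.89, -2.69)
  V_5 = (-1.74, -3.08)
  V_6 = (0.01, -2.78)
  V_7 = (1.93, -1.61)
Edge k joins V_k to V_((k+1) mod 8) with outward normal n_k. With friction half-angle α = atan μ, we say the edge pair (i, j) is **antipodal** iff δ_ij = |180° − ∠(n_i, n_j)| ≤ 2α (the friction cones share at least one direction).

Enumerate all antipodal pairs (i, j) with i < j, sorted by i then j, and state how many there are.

count = 10; pairs: (0,4), (0,5), (0,6), (1,4), (1,5), (1,6), (2,5), (2,6), (2,7), (3,7)

α = atan 0.5 = 26.57°;  2α = 53.13°
n_0 = (+0.3235, +0.9462)
n_1 = (-0.2099, +0.9777)
n_2 = (-0.6886, +0.7251)
n_3 = (-0.9852, -0.1717)
n_4 = (-0.3212, -0.9470)
n_5 = (+0.1690, -0.9856)
n_6 = (+0.5204, -0.8539)
n_7 = (+0.9658, -0.2594)
  (0,1): δ = 149.00°  ·
  (0,2): δ = 117.60°  ·
  (0,3): δ = 61.24°  ·
  (0,4): δ = 0.14°  ✓
  (0,5): δ = 28.60°  ✓
  (0,6): δ = 50.23°  ✓
  (0,7): δ = 93.84°  ·
  (1,2): δ = 148.60°  ·
  (1,3): δ = 92.23°  ·
  (1,4): δ = 30.85°  ✓
  (1,5): δ = 2.39°  ✓
  (1,6): δ = 19.24°  ✓
  (1,7): δ = 62.85°  ·
  (2,3): δ = 123.64°  ·
  (2,4): δ = 62.26°  ·
  (2,5): δ = 33.79°  ✓
  (2,6): δ = 12.16°  ✓
  (2,7): δ = 31.44°  ✓
  (3,4): δ = 118.62°  ·
  (3,5): δ = 90.16°  ·
  (3,6): δ = 68.53°  ·
  (3,7): δ = 24.92°  ✓
  (4,5): δ = 151.54°  ·
  (4,6): δ = 129.91°  ·
  (4,7): δ = 86.30°  ·
  (5,6): δ = 158.37°  ·
  (5,7): δ = 114.76°  ·
  (6,7): δ = 136.39°  ·
antipodal pairs: 10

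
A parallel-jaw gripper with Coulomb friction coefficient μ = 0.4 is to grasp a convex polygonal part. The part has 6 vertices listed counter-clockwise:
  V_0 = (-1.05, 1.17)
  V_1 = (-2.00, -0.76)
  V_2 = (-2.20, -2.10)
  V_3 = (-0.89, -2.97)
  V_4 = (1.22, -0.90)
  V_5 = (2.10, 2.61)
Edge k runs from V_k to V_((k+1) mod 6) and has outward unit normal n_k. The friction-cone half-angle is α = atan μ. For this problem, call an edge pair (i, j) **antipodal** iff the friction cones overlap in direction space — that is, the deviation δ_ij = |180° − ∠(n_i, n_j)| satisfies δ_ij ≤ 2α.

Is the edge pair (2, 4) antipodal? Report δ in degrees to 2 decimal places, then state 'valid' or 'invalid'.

δ = 70.49°, invalid

α = atan 0.4 = 21.80°;  2α = 43.60°
edge 2: e_2 = (+1.31, -0.87);  n_2 = (-0.5532, -0.8330)
edge 4: e_4 = (+0.88, +3.51);  n_4 = (+0.9700, -0.2432)
∠(n_2, n_4) = 109.51°
δ = |180° − 109.51°| = 70.49°
70.49° > 2α = 43.60°  →  invalid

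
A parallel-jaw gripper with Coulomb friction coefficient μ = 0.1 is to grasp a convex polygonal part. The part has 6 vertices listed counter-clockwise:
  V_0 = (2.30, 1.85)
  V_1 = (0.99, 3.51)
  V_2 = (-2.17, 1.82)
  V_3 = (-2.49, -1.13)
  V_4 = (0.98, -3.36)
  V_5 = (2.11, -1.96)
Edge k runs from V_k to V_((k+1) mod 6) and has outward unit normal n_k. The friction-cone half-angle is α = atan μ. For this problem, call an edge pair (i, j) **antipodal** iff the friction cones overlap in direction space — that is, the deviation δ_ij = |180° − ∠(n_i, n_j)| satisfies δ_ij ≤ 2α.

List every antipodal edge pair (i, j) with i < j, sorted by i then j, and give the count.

count = 1; pairs: (2,5)

α = atan 0.1 = 5.71°;  2α = 11.42°
n_0 = (+0.7850, +0.6195)
n_1 = (-0.4716, +0.8818)
n_2 = (-0.9942, +0.1078)
n_3 = (-0.5406, -0.8413)
n_4 = (+0.7782, -0.6281)
n_5 = (+0.9988, -0.0498)
  (0,1): δ = 100.14°  ·
  (0,2): δ = 44.47°  ·
  (0,3): δ = 18.99°  ·
  (0,4): δ = 102.81°  ·
  (0,5): δ = 138.87°  ·
  (1,2): δ = 124.33°  ·
  (1,3): δ = 60.87°  ·
  (1,4): δ = 22.95°  ·
  (1,5): δ = 59.01°  ·
  (2,3): δ = 116.54°  ·
  (2,4): δ = 32.72°  ·
  (2,5): δ = 3.34°  ✓
  (3,4): δ = 96.18°  ·
  (3,5): δ = 60.13°  ·
  (4,5): δ = 143.95°  ·
antipodal pairs: 1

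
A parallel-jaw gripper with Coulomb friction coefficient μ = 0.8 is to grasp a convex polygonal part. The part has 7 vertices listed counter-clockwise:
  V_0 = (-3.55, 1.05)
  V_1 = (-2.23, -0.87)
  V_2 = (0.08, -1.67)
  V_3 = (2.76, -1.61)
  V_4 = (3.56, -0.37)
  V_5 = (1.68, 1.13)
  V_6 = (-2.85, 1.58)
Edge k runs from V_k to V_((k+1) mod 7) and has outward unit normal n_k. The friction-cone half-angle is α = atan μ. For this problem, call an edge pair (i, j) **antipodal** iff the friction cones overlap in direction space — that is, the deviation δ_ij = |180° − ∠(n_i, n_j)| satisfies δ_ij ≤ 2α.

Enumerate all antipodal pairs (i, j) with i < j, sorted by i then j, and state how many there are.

count = 11; pairs: (0,3), (0,4), (0,5), (1,4), (1,5), (1,6), (2,4), (2,5), (2,6), (3,5), (3,6)

α = atan 0.8 = 38.66°;  2α = 77.32°
n_0 = (-0.8240, -0.5665)
n_1 = (-0.3273, -0.9449)
n_2 = (+0.0224, -0.9997)
n_3 = (+0.8403, -0.5421)
n_4 = (+0.6237, +0.7817)
n_5 = (+0.0989, +0.9951)
n_6 = (-0.6036, +0.7973)
  (0,1): δ = 143.61°  ·
  (0,2): δ = 123.23°  ·
  (0,3): δ = 67.34°  ✓
  (0,4): δ = 16.91°  ✓
  (0,5): δ = 49.82°  ✓
  (0,6): δ = 92.62°  ·
  (1,2): δ = 159.62°  ·
  (1,3): δ = 103.73°  ·
  (1,4): δ = 19.48°  ✓
  (1,5): δ = 13.43°  ✓
  (1,6): δ = 56.23°  ✓
  (2,3): δ = 124.11°  ·
  (2,4): δ = 39.87°  ✓
  (2,5): δ = 6.96°  ✓
  (2,6): δ = 35.85°  ✓
  (3,4): δ = 95.76°  ·
  (3,5): δ = 62.84°  ✓
  (3,6): δ = 20.04°  ✓
  (4,5): δ = 147.09°  ·
  (4,6): δ = 104.28°  ·
  (5,6): δ = 137.20°  ·
antipodal pairs: 11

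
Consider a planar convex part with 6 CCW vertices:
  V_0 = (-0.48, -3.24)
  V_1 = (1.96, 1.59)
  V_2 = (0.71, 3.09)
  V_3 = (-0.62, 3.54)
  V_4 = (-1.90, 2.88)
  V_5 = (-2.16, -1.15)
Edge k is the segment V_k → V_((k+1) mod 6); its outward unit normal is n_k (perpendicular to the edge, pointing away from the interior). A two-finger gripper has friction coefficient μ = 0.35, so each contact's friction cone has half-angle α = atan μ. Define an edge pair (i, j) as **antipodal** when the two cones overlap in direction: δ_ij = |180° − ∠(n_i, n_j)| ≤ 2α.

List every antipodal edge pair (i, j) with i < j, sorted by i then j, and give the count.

count = 4; pairs: (0,3), (0,4), (1,5), (2,5)

α = atan 0.35 = 19.29°;  2α = 38.58°
n_0 = (+0.8926, -0.4509)
n_1 = (+0.7682, +0.6402)
n_2 = (+0.3205, +0.9472)
n_3 = (-0.4583, +0.8888)
n_4 = (-0.9979, +0.0644)
n_5 = (-0.7794, -0.6265)
  (0,1): δ = 113.39°  ·
  (0,2): δ = 81.89°  ·
  (0,3): δ = 35.92°  ✓
  (0,4): δ = 23.11°  ✓
  (0,5): δ = 65.60°  ·
  (1,2): δ = 148.50°  ·
  (1,3): δ = 102.53°  ·
  (1,4): δ = 43.50°  ·
  (1,5): δ = 1.01°  ✓
  (2,3): δ = 134.03°  ·
  (2,4): δ = 75.00°  ·
  (2,5): δ = 32.51°  ✓
  (3,4): δ = 120.97°  ·
  (3,5): δ = 78.48°  ·
  (4,5): δ = 137.52°  ·
antipodal pairs: 4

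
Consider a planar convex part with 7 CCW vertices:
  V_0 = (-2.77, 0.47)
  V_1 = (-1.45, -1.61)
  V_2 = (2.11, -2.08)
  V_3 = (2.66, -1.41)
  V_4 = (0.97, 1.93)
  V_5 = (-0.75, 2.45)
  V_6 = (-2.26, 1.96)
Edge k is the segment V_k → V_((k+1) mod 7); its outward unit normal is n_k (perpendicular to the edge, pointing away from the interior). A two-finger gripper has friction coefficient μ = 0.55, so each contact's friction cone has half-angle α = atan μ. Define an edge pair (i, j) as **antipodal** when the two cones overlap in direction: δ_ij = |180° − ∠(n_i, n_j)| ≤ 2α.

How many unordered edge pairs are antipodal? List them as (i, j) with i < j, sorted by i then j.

α = atan 0.55 = 28.81°;  2α = 57.62°
n_0 = (-0.8443, -0.5358)
n_1 = (-0.1309, -0.9914)
n_2 = (+0.7729, -0.6345)
n_3 = (+0.8923, +0.4515)
n_4 = (+0.2894, +0.9572)
n_5 = (-0.3087, +0.9512)
n_6 = (-0.9461, +0.3238)
  (0,1): δ = 129.92°  ·
  (0,2): δ = 71.78°  ·
  (0,3): δ = 5.56°  ✓
  (0,4): δ = 40.78°  ✓
  (0,5): δ = 75.58°  ·
  (0,6): δ = 128.71°  ·
  (1,2): δ = 121.86°  ·
  (1,3): δ = 55.64°  ✓
  (1,4): δ = 9.30°  ✓
  (1,5): δ = 25.50°  ✓
  (1,6): δ = 78.63°  ·
  (2,3): δ = 113.78°  ·
  (2,4): δ = 67.44°  ·
  (2,5): δ = 32.64°  ✓
  (2,6): δ = 20.49°  ✓
  (3,4): δ = 133.66°  ·
  (3,5): δ = 98.86°  ·
  (3,6): δ = 45.73°  ✓
  (4,5): δ = 145.20°  ·
  (4,6): δ = 92.07°  ·
  (5,6): δ = 126.87°  ·
antipodal pairs: 8

count = 8; pairs: (0,3), (0,4), (1,3), (1,4), (1,5), (2,5), (2,6), (3,6)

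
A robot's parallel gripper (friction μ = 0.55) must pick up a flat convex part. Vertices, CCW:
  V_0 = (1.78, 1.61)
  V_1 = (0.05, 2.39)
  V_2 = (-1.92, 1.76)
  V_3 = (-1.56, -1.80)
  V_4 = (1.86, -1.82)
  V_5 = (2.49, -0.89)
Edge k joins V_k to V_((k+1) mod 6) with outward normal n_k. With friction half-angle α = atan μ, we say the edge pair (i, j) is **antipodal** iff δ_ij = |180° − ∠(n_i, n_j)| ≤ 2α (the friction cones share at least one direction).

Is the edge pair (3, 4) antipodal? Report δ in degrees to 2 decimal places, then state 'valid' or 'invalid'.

δ = 123.78°, invalid

α = atan 0.55 = 28.81°;  2α = 57.62°
edge 3: e_3 = (+3.42, -0.02);  n_3 = (-0.0058, -1.0000)
edge 4: e_4 = (+0.63, +0.93);  n_4 = (+0.8279, -0.5608)
∠(n_3, n_4) = 56.22°
δ = |180° − 56.22°| = 123.78°
123.78° > 2α = 57.62°  →  invalid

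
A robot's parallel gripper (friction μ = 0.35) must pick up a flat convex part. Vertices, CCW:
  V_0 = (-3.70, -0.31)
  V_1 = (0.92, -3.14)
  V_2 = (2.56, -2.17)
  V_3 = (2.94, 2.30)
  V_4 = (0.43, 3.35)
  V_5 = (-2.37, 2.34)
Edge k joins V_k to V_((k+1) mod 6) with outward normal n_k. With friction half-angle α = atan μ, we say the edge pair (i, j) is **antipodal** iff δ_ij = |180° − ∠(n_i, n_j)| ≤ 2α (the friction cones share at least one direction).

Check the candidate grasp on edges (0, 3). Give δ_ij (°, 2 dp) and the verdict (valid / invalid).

δ = 8.79°, valid

α = atan 0.35 = 19.29°;  2α = 38.58°
edge 0: e_0 = (+4.62, -2.83);  n_0 = (-0.5223, -0.8527)
edge 3: e_3 = (-2.51, +1.05);  n_3 = (+0.3859, +0.9225)
∠(n_0, n_3) = 171.21°
δ = |180° − 171.21°| = 8.79°
8.79° ≤ 2α = 38.58°  →  valid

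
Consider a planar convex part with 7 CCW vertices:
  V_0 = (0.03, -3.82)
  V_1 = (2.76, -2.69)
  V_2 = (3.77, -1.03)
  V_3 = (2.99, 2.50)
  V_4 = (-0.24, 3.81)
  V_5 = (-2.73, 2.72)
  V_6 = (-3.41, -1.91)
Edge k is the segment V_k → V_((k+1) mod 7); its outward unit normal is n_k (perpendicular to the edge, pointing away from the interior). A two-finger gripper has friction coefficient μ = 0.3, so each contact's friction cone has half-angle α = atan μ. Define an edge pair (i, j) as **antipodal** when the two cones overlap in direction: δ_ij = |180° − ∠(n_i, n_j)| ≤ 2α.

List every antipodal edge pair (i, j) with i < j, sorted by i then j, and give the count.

α = atan 0.3 = 16.70°;  2α = 33.40°
n_0 = (+0.3825, -0.9240)
n_1 = (+0.8543, -0.5198)
n_2 = (+0.9764, +0.2158)
n_3 = (+0.3758, +0.9267)
n_4 = (-0.4010, +0.9161)
n_5 = (-0.9894, +0.1453)
n_6 = (-0.4854, -0.8743)
  (0,1): δ = 143.80°  ·
  (0,2): δ = 100.03°  ·
  (0,3): δ = 44.56°  ·
  (0,4): δ = 1.16°  ✓
  (0,5): δ = 59.16°  ·
  (0,6): δ = 128.47°  ·
  (1,2): δ = 136.22°  ·
  (1,3): δ = 80.76°  ·
  (1,4): δ = 35.04°  ·
  (1,5): δ = 22.96°  ✓
  (1,6): δ = 92.28°  ·
  (2,3): δ = 124.54°  ·
  (2,4): δ = 78.82°  ·
  (2,5): δ = 20.82°  ✓
  (2,6): δ = 48.50°  ·
  (3,4): δ = 134.28°  ·
  (3,5): δ = 76.28°  ·
  (3,6): δ = 6.96°  ✓
  (4,5): δ = 122.00°  ·
  (4,6): δ = 52.68°  ·
  (5,6): δ = 110.69°  ·
antipodal pairs: 4

count = 4; pairs: (0,4), (1,5), (2,5), (3,6)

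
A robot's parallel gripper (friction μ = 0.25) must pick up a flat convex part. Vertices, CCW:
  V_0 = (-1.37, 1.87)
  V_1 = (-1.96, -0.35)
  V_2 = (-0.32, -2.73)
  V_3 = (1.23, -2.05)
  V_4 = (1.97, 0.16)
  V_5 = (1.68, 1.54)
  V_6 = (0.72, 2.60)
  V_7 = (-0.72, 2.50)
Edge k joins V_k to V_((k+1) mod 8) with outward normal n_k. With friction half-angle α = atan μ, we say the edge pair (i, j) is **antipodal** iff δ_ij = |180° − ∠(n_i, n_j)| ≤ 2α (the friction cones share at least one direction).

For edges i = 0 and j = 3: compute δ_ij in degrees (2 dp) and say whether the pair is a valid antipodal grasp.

α = atan 0.25 = 14.04°;  2α = 28.07°
edge 0: e_0 = (-0.59, -2.22);  n_0 = (-0.9665, +0.2568)
edge 3: e_3 = (+0.74, +2.21);  n_3 = (+0.9483, -0.3175)
∠(n_0, n_3) = 176.37°
δ = |180° − 176.37°| = 3.63°
3.63° ≤ 2α = 28.07°  →  valid

δ = 3.63°, valid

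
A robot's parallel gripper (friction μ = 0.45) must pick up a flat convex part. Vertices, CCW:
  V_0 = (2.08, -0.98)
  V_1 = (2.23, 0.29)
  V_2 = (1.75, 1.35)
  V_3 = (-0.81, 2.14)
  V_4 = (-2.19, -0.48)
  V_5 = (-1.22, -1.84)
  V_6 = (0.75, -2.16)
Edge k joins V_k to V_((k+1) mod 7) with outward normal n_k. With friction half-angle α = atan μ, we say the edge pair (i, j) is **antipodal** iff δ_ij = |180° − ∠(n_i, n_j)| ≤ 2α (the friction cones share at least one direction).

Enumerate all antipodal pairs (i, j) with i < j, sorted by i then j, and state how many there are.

count = 6; pairs: (0,3), (0,4), (1,4), (2,4), (2,5), (3,6)

α = atan 0.45 = 24.23°;  2α = 48.46°
n_0 = (+0.9931, -0.1173)
n_1 = (+0.9110, +0.4125)
n_2 = (+0.2949, +0.9555)
n_3 = (-0.8848, +0.4660)
n_4 = (-0.8141, -0.5807)
n_5 = (-0.1603, -0.9871)
n_6 = (+0.6637, -0.7480)
  (0,1): δ = 148.90°  ·
  (0,2): δ = 100.41°  ·
  (0,3): δ = 21.04°  ✓
  (0,4): δ = 42.23°  ✓
  (0,5): δ = 87.51°  ·
  (0,6): δ = 138.32°  ·
  (1,2): δ = 131.51°  ·
  (1,3): δ = 52.14°  ·
  (1,4): δ = 11.14°  ✓
  (1,5): δ = 56.41°  ·
  (1,6): δ = 107.22°  ·
  (2,3): δ = 100.63°  ·
  (2,4): δ = 37.35°  ✓
  (2,5): δ = 7.92°  ✓
  (2,6): δ = 58.73°  ·
  (3,4): δ = 116.73°  ·
  (3,5): δ = 71.45°  ·
  (3,6): δ = 20.64°  ✓
  (4,5): δ = 134.72°  ·
  (4,6): δ = 83.92°  ·
  (5,6): δ = 129.19°  ·
antipodal pairs: 6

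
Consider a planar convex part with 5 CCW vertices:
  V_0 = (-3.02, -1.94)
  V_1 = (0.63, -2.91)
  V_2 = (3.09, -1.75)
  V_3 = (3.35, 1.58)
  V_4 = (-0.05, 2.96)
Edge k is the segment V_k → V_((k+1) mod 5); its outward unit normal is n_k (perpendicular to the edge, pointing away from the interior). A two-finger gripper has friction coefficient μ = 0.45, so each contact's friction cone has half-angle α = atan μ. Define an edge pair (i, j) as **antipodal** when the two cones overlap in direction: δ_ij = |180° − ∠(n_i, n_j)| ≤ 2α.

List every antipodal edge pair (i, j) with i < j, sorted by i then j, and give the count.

count = 4; pairs: (0,3), (1,3), (1,4), (2,4)

α = atan 0.45 = 24.23°;  2α = 48.46°
n_0 = (-0.2568, -0.9665)
n_1 = (+0.4265, -0.9045)
n_2 = (+0.9970, -0.0778)
n_3 = (+0.3761, +0.9266)
n_4 = (-0.8552, +0.5183)
  (0,1): δ = 139.87°  ·
  (0,2): δ = 79.58°  ·
  (0,3): δ = 7.21°  ✓
  (0,4): δ = 73.66°  ·
  (1,2): δ = 119.71°  ·
  (1,3): δ = 47.34°  ✓
  (1,4): δ = 33.53°  ✓
  (2,3): δ = 107.63°  ·
  (2,4): δ = 26.76°  ✓
  (3,4): δ = 99.13°  ·
antipodal pairs: 4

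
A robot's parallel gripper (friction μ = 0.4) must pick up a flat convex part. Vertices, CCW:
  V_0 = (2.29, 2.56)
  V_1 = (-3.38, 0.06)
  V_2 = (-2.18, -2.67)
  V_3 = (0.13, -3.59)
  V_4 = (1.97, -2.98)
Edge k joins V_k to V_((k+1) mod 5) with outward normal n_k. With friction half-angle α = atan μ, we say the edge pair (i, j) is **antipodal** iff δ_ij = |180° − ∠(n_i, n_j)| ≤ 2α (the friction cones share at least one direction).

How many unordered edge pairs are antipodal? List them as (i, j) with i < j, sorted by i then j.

count = 2; pairs: (0,3), (1,4)

α = atan 0.4 = 21.80°;  2α = 43.60°
n_0 = (-0.4034, +0.9150)
n_1 = (-0.9155, -0.4024)
n_2 = (-0.3700, -0.9290)
n_3 = (+0.3147, -0.9492)
n_4 = (+0.9983, -0.0577)
  (0,1): δ = 90.07°  ·
  (0,2): δ = 45.51°  ·
  (0,3): δ = 5.45°  ✓
  (0,4): δ = 62.90°  ·
  (1,2): δ = 135.44°  ·
  (1,3): δ = 95.39°  ·
  (1,4): δ = 27.03°  ✓
  (2,3): δ = 139.94°  ·
  (2,4): δ = 71.59°  ·
  (3,4): δ = 111.65°  ·
antipodal pairs: 2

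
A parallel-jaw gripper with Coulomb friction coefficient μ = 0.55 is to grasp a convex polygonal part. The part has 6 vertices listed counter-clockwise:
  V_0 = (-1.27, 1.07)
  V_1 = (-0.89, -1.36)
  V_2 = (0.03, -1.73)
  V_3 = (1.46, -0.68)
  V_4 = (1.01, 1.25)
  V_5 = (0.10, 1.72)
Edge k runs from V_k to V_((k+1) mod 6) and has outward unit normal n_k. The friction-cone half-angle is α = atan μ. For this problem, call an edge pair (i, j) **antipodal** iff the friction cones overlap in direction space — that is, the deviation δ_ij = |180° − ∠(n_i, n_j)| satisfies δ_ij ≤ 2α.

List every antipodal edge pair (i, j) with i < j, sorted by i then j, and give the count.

α = atan 0.55 = 28.81°;  2α = 57.62°
n_0 = (-0.9880, -0.1545)
n_1 = (-0.3731, -0.9278)
n_2 = (+0.5919, -0.8060)
n_3 = (+0.9739, +0.2271)
n_4 = (+0.4589, +0.8885)
n_5 = (-0.4287, +0.9035)
  (0,1): δ = 120.80°  ·
  (0,2): δ = 62.60°  ·
  (0,3): δ = 4.24°  ✓
  (0,4): δ = 53.80°  ✓
  (0,5): δ = 106.49°  ·
  (1,2): δ = 121.80°  ·
  (1,3): δ = 54.97°  ✓
  (1,4): δ = 5.41°  ✓
  (1,5): δ = 47.29°  ✓
  (2,3): δ = 113.16°  ·
  (2,4): δ = 63.60°  ·
  (2,5): δ = 10.91°  ✓
  (3,4): δ = 130.44°  ·
  (3,5): δ = 77.74°  ·
  (4,5): δ = 127.30°  ·
antipodal pairs: 6

count = 6; pairs: (0,3), (0,4), (1,3), (1,4), (1,5), (2,5)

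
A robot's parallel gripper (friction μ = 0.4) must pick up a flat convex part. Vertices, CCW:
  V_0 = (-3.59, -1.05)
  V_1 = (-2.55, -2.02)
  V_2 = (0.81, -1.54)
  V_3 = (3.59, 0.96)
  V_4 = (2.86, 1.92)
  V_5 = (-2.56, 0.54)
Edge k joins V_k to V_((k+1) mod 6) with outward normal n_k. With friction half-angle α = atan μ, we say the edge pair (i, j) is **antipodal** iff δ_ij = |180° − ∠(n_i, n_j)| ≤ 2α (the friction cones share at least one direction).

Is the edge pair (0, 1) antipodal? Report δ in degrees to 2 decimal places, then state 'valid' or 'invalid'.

δ = 128.86°, invalid

α = atan 0.4 = 21.80°;  2α = 43.60°
edge 0: e_0 = (+1.04, -0.97);  n_0 = (-0.6821, -0.7313)
edge 1: e_1 = (+3.36, +0.48);  n_1 = (+0.1414, -0.9899)
∠(n_0, n_1) = 51.14°
δ = |180° − 51.14°| = 128.86°
128.86° > 2α = 43.60°  →  invalid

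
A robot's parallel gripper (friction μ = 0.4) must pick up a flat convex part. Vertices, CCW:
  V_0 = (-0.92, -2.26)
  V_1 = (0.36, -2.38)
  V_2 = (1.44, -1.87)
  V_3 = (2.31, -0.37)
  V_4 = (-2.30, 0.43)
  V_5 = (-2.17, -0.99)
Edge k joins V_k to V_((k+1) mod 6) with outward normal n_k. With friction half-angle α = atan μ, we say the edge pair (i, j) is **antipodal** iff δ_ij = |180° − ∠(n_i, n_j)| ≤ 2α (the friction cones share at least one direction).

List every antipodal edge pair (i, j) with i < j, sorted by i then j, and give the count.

count = 4; pairs: (0,3), (1,3), (2,4), (3,5)

α = atan 0.4 = 21.80°;  2α = 43.60°
n_0 = (-0.0933, -0.9956)
n_1 = (+0.4270, -0.9042)
n_2 = (+0.8650, -0.5017)
n_3 = (+0.1710, +0.9853)
n_4 = (-0.9958, -0.0912)
n_5 = (-0.7127, -0.7015)
  (0,1): δ = 149.37°  ·
  (0,2): δ = 114.76°  ·
  (0,3): δ = 4.49°  ✓
  (0,4): δ = 100.59°  ·
  (0,5): δ = 139.90°  ·
  (1,2): δ = 145.39°  ·
  (1,3): δ = 35.12°  ✓
  (1,4): δ = 69.95°  ·
  (1,5): δ = 109.27°  ·
  (2,3): δ = 69.73°  ·
  (2,4): δ = 35.34°  ✓
  (2,5): δ = 74.66°  ·
  (3,4): δ = 74.92°  ·
  (3,5): δ = 35.61°  ✓
  (4,5): δ = 140.69°  ·
antipodal pairs: 4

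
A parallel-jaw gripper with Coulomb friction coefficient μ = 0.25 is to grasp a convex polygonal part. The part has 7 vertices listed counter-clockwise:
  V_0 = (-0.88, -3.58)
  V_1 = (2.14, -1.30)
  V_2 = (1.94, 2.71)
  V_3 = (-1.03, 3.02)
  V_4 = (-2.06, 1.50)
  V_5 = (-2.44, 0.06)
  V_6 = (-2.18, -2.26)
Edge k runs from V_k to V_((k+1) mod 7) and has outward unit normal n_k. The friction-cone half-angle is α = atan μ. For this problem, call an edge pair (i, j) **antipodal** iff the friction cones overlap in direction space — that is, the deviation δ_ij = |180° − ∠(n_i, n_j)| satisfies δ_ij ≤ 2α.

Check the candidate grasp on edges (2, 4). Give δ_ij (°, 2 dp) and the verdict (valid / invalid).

δ = 98.82°, invalid

α = atan 0.25 = 14.04°;  2α = 28.07°
edge 2: e_2 = (-2.97, +0.31);  n_2 = (+0.1038, +0.9946)
edge 4: e_4 = (-0.38, -1.44);  n_4 = (-0.9669, +0.2552)
∠(n_2, n_4) = 81.18°
δ = |180° − 81.18°| = 98.82°
98.82° > 2α = 28.07°  →  invalid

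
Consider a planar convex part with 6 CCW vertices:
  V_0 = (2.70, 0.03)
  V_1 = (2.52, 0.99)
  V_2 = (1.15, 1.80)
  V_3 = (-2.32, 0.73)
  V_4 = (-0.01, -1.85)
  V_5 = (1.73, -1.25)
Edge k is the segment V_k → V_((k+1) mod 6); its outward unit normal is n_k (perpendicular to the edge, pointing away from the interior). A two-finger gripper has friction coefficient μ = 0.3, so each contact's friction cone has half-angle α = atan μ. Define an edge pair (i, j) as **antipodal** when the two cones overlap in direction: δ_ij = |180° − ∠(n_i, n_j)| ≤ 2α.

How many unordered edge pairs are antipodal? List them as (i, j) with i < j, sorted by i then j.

count = 3; pairs: (0,3), (1,3), (2,4)

α = atan 0.3 = 16.70°;  2α = 33.40°
n_0 = (+0.9829, +0.1843)
n_1 = (+0.5089, +0.8608)
n_2 = (-0.2947, +0.9556)
n_3 = (-0.7450, -0.6670)
n_4 = (+0.3260, -0.9454)
n_5 = (+0.7970, -0.6040)
  (0,1): δ = 131.21°  ·
  (0,2): δ = 83.48°  ·
  (0,3): δ = 31.22°  ✓
  (0,4): δ = 98.41°  ·
  (0,5): δ = 132.23°  ·
  (1,2): δ = 132.27°  ·
  (1,3): δ = 17.57°  ✓
  (1,4): δ = 49.62°  ·
  (1,5): δ = 83.44°  ·
  (2,3): δ = 65.30°  ·
  (2,4): δ = 1.89°  ✓
  (2,5): δ = 35.71°  ·
  (3,4): δ = 112.81°  ·
  (3,5): δ = 78.99°  ·
  (4,5): δ = 146.18°  ·
antipodal pairs: 3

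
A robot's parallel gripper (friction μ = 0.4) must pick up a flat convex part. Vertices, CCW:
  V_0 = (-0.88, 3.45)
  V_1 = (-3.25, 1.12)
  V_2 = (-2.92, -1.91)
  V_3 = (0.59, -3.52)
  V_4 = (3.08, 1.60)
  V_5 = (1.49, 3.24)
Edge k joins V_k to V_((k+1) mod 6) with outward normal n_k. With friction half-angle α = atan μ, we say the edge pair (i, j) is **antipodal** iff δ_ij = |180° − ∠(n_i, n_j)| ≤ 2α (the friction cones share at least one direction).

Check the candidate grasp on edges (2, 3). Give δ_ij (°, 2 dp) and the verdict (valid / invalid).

α = atan 0.4 = 21.80°;  2α = 43.60°
edge 2: e_2 = (+3.51, -1.61);  n_2 = (-0.4169, -0.9089)
edge 3: e_3 = (+2.49, +5.12);  n_3 = (+0.8993, -0.4374)
∠(n_2, n_3) = 88.71°
δ = |180° − 88.71°| = 91.29°
91.29° > 2α = 43.60°  →  invalid

δ = 91.29°, invalid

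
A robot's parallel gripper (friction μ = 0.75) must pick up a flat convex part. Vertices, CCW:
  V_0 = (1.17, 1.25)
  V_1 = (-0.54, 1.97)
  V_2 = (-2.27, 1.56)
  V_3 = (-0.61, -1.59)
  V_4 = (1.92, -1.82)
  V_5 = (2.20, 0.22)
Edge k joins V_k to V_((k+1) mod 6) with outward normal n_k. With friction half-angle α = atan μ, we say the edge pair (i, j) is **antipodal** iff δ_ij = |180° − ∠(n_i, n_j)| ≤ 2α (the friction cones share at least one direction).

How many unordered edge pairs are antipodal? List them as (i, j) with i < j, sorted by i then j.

α = atan 0.75 = 36.87°;  2α = 73.74°
n_0 = (+0.3881, +0.9216)
n_1 = (-0.2306, +0.9730)
n_2 = (-0.8847, -0.4662)
n_3 = (-0.0905, -0.9959)
n_4 = (+0.9907, -0.1360)
n_5 = (+0.7071, +0.7071)
  (0,1): δ = 143.83°  ·
  (0,2): δ = 39.38°  ✓
  (0,3): δ = 17.64°  ✓
  (0,4): δ = 105.02°  ·
  (0,5): δ = 157.83°  ·
  (1,2): δ = 75.54°  ·
  (1,3): δ = 18.53°  ✓
  (1,4): δ = 68.85°  ✓
  (1,5): δ = 121.67°  ·
  (2,3): δ = 122.98°  ·
  (2,4): δ = 35.60°  ✓
  (2,5): δ = 17.21°  ✓
  (3,4): δ = 92.62°  ·
  (3,5): δ = 39.81°  ✓
  (4,5): δ = 127.18°  ·
antipodal pairs: 7

count = 7; pairs: (0,2), (0,3), (1,3), (1,4), (2,4), (2,5), (3,5)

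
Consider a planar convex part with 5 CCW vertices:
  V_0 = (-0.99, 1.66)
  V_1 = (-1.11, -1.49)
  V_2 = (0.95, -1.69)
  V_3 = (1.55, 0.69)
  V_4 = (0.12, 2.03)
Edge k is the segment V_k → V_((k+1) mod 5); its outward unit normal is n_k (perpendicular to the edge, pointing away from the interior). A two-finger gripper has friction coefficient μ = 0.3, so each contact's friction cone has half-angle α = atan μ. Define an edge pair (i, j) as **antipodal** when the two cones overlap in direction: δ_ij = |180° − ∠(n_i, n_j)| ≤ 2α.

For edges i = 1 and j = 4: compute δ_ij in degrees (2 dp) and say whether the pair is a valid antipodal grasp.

δ = 23.98°, valid

α = atan 0.3 = 16.70°;  2α = 33.40°
edge 1: e_1 = (+2.06, -0.20);  n_1 = (-0.0966, -0.9953)
edge 4: e_4 = (-1.11, -0.37);  n_4 = (-0.3162, +0.9487)
∠(n_1, n_4) = 156.02°
δ = |180° − 156.02°| = 23.98°
23.98° ≤ 2α = 33.40°  →  valid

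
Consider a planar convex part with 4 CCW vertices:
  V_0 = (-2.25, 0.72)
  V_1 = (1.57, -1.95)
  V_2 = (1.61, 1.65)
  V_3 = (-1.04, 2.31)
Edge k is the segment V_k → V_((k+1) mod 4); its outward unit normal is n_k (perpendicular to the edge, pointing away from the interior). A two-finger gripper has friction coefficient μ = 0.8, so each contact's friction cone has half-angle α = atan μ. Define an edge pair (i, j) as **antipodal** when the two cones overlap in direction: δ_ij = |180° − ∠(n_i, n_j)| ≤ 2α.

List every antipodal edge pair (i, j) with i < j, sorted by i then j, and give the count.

α = atan 0.8 = 38.66°;  2α = 77.32°
n_0 = (-0.5729, -0.8196)
n_1 = (+0.9999, -0.0111)
n_2 = (+0.2417, +0.9704)
n_3 = (-0.7958, +0.6056)
  (0,1): δ = 55.68°  ✓
  (0,2): δ = 20.97°  ✓
  (0,3): δ = 87.68°  ·
  (1,2): δ = 103.35°  ·
  (1,3): δ = 36.63°  ✓
  (2,3): δ = 113.29°  ·
antipodal pairs: 3

count = 3; pairs: (0,1), (0,2), (1,3)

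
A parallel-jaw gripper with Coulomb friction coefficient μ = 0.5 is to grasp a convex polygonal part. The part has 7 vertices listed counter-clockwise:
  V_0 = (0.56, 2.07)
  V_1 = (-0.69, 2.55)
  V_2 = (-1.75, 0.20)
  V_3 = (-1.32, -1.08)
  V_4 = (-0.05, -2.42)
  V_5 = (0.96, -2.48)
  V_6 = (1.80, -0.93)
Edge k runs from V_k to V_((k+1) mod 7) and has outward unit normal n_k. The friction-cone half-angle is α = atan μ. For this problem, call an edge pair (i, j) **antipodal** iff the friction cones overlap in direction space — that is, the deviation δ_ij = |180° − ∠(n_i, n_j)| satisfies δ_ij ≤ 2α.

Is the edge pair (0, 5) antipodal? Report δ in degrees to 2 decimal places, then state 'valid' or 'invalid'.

δ = 82.55°, invalid

α = atan 0.5 = 26.57°;  2α = 53.13°
edge 0: e_0 = (-1.25, +0.48);  n_0 = (+0.3585, +0.9335)
edge 5: e_5 = (+0.84, +1.55);  n_5 = (+0.8792, -0.4765)
∠(n_0, n_5) = 97.45°
δ = |180° − 97.45°| = 82.55°
82.55° > 2α = 53.13°  →  invalid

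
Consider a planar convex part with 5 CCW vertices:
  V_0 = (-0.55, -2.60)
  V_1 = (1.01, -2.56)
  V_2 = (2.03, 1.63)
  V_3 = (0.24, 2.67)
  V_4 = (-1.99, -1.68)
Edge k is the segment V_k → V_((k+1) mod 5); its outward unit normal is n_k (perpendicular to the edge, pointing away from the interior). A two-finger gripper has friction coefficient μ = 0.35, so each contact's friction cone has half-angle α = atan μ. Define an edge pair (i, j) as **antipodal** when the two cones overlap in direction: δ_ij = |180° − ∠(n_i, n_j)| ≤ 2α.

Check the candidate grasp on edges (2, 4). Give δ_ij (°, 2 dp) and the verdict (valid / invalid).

α = atan 0.35 = 19.29°;  2α = 38.58°
edge 2: e_2 = (-1.79, +1.04);  n_2 = (+0.5024, +0.8647)
edge 4: e_4 = (+1.44, -0.92);  n_4 = (-0.5384, -0.8427)
∠(n_2, n_4) = 177.58°
δ = |180° − 177.58°| = 2.42°
2.42° ≤ 2α = 38.58°  →  valid

δ = 2.42°, valid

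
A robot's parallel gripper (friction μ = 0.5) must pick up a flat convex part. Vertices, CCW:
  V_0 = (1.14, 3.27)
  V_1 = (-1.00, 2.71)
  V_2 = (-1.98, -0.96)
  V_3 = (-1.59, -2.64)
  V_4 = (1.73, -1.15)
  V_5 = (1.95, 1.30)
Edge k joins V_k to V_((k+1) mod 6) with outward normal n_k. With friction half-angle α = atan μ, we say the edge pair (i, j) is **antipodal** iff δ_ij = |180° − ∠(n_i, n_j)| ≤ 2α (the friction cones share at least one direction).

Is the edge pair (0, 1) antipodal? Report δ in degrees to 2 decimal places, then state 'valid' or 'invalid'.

α = atan 0.5 = 26.57°;  2α = 53.13°
edge 0: e_0 = (-2.14, -0.56);  n_0 = (-0.2532, +0.9674)
edge 1: e_1 = (-0.98, -3.67);  n_1 = (-0.9661, +0.2580)
∠(n_0, n_1) = 60.38°
δ = |180° − 60.38°| = 119.62°
119.62° > 2α = 53.13°  →  invalid

δ = 119.62°, invalid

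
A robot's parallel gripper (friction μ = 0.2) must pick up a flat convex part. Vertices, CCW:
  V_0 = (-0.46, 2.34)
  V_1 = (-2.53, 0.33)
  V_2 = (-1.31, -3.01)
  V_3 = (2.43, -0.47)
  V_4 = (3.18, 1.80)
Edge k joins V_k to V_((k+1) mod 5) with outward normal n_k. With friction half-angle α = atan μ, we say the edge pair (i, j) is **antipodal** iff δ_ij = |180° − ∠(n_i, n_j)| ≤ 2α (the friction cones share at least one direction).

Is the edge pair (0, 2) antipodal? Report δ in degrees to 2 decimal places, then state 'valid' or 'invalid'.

α = atan 0.2 = 11.31°;  2α = 22.62°
edge 0: e_0 = (-2.07, -2.01);  n_0 = (-0.6966, +0.7174)
edge 2: e_2 = (+3.74, +2.54);  n_2 = (+0.5618, -0.8273)
∠(n_0, n_2) = 170.02°
δ = |180° − 170.02°| = 9.98°
9.98° ≤ 2α = 22.62°  →  valid

δ = 9.98°, valid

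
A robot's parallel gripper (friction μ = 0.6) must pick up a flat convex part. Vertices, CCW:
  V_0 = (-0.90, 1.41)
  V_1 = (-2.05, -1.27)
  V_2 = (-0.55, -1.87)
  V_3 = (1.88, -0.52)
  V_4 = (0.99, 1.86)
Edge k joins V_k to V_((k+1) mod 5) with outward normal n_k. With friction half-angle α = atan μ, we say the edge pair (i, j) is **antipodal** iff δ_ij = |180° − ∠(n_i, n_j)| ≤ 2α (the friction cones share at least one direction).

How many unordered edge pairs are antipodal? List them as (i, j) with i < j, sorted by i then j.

α = atan 0.6 = 30.96°;  2α = 61.93°
n_0 = (-0.9190, +0.3943)
n_1 = (-0.3714, -0.9285)
n_2 = (+0.4856, -0.8742)
n_3 = (+0.9367, +0.3503)
n_4 = (-0.2316, +0.9728)
  (0,1): δ = 88.58°  ·
  (0,2): δ = 37.72°  ✓
  (0,3): δ = 43.73°  ✓
  (0,4): δ = 126.62°  ·
  (1,2): δ = 129.14°  ·
  (1,3): δ = 47.70°  ✓
  (1,4): δ = 35.19°  ✓
  (2,3): δ = 98.55°  ·
  (2,4): δ = 15.66°  ✓
  (3,4): δ = 97.11°  ·
antipodal pairs: 5

count = 5; pairs: (0,2), (0,3), (1,3), (1,4), (2,4)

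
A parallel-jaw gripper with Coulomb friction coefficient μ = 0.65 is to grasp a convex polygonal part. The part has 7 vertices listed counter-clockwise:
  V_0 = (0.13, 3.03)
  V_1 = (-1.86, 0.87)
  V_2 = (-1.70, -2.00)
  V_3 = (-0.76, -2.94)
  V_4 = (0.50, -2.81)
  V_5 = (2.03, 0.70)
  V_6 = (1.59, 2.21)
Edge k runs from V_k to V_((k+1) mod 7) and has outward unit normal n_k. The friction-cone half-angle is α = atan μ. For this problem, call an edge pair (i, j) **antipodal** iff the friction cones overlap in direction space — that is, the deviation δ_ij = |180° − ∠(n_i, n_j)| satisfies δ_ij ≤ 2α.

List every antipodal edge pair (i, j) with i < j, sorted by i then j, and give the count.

α = atan 0.65 = 33.02°;  2α = 66.05°
n_0 = (-0.7355, +0.6776)
n_1 = (-0.9984, -0.0557)
n_2 = (-0.7071, -0.7071)
n_3 = (+0.1026, -0.9947)
n_4 = (+0.9167, -0.3996)
n_5 = (+0.9601, +0.2798)
n_6 = (+0.4897, +0.8719)
  (0,1): δ = 134.15°  ·
  (0,2): δ = 92.35°  ·
  (0,3): δ = 41.46°  ✓
  (0,4): δ = 19.10°  ✓
  (0,5): δ = 58.90°  ✓
  (0,6): δ = 103.33°  ·
  (1,2): δ = 138.19°  ·
  (1,3): δ = 87.30°  ·
  (1,4): δ = 26.74°  ✓
  (1,5): δ = 13.05°  ✓
  (1,6): δ = 57.49°  ✓
  (2,3): δ = 129.11°  ·
  (2,4): δ = 68.55°  ·
  (2,5): δ = 28.75°  ✓
  (2,6): δ = 15.68°  ✓
  (3,4): δ = 119.44°  ·
  (3,5): δ = 79.64°  ·
  (3,6): δ = 35.21°  ✓
  (4,5): δ = 140.20°  ·
  (4,6): δ = 95.77°  ·
  (5,6): δ = 135.57°  ·
antipodal pairs: 9

count = 9; pairs: (0,3), (0,4), (0,5), (1,4), (1,5), (1,6), (2,5), (2,6), (3,6)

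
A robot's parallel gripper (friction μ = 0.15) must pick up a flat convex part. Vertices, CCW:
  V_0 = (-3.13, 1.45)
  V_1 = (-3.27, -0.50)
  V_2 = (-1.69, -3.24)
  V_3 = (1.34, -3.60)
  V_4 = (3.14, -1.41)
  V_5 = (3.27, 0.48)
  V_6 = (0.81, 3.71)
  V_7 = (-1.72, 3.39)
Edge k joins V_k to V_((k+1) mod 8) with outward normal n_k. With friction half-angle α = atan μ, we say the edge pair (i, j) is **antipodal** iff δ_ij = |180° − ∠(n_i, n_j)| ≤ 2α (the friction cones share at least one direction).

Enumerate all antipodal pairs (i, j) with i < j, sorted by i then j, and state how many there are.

count = 4; pairs: (0,4), (1,5), (2,6), (3,7)

α = atan 0.15 = 8.53°;  2α = 17.06°
n_0 = (-0.9974, +0.0716)
n_1 = (-0.8663, -0.4995)
n_2 = (-0.1180, -0.9930)
n_3 = (+0.7725, -0.6350)
n_4 = (+0.9976, -0.0686)
n_5 = (+0.7955, +0.6059)
n_6 = (-0.1255, +0.9921)
n_7 = (-0.8089, +0.5879)
  (0,1): δ = 145.92°  ·
  (0,2): δ = 92.67°  ·
  (0,3): δ = 35.31°  ·
  (0,4): δ = 0.17°  ✓
  (0,5): δ = 41.40°  ·
  (0,6): δ = 101.32°  ·
  (0,7): δ = 148.10°  ·
  (1,2): δ = 126.75°  ·
  (1,3): δ = 69.39°  ·
  (1,4): δ = 33.90°  ·
  (1,5): δ = 7.32°  ✓
  (1,6): δ = 67.24°  ·
  (1,7): δ = 114.02°  ·
  (2,3): δ = 122.64°  ·
  (2,4): δ = 87.16°  ·
  (2,5): δ = 45.93°  ·
  (2,6): δ = 13.98°  ✓
  (2,7): δ = 60.77°  ·
  (3,4): δ = 144.52°  ·
  (3,5): δ = 103.29°  ·
  (3,6): δ = 43.37°  ·
  (3,7): δ = 3.41°  ✓
  (4,5): δ = 138.77°  ·
  (4,6): δ = 78.86°  ·
  (4,7): δ = 32.08°  ·
  (5,6): δ = 120.08°  ·
  (5,7): δ = 73.30°  ·
  (6,7): δ = 133.22°  ·
antipodal pairs: 4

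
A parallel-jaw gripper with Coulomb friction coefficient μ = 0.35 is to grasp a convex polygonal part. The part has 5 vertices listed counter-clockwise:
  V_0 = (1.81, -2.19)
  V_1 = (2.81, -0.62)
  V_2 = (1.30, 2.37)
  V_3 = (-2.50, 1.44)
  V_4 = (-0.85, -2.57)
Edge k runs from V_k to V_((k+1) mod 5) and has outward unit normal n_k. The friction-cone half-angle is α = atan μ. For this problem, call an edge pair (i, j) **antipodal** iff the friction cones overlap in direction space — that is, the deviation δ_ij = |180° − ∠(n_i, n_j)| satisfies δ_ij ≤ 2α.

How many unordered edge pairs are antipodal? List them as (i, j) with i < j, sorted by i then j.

α = atan 0.35 = 19.29°;  2α = 38.58°
n_0 = (+0.8434, -0.5372)
n_1 = (+0.8926, +0.4508)
n_2 = (-0.2377, +0.9713)
n_3 = (-0.9248, -0.3805)
n_4 = (+0.1414, -0.9899)
  (0,1): δ = 120.71°  ·
  (0,2): δ = 43.75°  ·
  (0,3): δ = 54.86°  ·
  (0,4): δ = 130.62°  ·
  (1,2): δ = 103.04°  ·
  (1,3): δ = 4.43°  ✓
  (1,4): δ = 71.34°  ·
  (2,3): δ = 81.39°  ·
  (2,4): δ = 5.62°  ✓
  (3,4): δ = 104.24°  ·
antipodal pairs: 2

count = 2; pairs: (1,3), (2,4)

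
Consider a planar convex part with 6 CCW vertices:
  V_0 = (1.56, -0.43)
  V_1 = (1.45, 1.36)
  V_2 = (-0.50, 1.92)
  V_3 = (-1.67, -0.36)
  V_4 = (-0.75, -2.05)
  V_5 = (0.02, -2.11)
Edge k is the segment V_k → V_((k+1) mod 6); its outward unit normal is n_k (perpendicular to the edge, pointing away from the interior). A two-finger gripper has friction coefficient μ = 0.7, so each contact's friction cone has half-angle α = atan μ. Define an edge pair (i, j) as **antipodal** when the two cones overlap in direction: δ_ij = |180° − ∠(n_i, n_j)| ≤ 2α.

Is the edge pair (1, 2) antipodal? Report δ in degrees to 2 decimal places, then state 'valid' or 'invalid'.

δ = 101.14°, invalid

α = atan 0.7 = 34.99°;  2α = 69.98°
edge 1: e_1 = (-1.95, +0.56);  n_1 = (+0.2760, +0.9612)
edge 2: e_2 = (-1.17, -2.28);  n_2 = (-0.8897, +0.4566)
∠(n_1, n_2) = 78.86°
δ = |180° − 78.86°| = 101.14°
101.14° > 2α = 69.98°  →  invalid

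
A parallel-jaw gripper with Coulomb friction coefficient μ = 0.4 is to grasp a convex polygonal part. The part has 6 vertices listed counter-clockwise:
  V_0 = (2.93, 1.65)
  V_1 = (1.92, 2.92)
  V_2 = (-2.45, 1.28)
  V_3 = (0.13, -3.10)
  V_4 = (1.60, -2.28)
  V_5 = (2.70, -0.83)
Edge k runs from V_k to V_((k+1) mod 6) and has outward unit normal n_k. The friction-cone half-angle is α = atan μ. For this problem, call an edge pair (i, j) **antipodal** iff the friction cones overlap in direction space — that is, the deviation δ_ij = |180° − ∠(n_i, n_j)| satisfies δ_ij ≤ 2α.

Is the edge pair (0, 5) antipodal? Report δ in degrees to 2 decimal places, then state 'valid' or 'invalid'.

δ = 136.21°, invalid

α = atan 0.4 = 21.80°;  2α = 43.60°
edge 0: e_0 = (-1.01, +1.27);  n_0 = (+0.7827, +0.6224)
edge 5: e_5 = (+0.23, +2.48);  n_5 = (+0.9957, -0.0923)
∠(n_0, n_5) = 43.79°
δ = |180° − 43.79°| = 136.21°
136.21° > 2α = 43.60°  →  invalid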